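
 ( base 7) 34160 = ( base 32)8eq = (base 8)20732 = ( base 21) JDE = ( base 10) 8666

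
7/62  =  7/62 = 0.11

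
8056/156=2014/39 = 51.64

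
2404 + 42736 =45140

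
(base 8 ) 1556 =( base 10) 878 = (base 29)118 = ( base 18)2CE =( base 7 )2363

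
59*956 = 56404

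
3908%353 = 25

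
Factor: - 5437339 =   -  5437339^1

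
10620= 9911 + 709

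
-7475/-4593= 7475/4593=1.63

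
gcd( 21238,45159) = 1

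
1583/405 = 1583/405  =  3.91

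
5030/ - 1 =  - 5030/1 = - 5030.00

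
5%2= 1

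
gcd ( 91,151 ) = 1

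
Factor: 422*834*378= 133036344   =  2^3*3^4*7^1*139^1*211^1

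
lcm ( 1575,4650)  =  97650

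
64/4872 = 8/609 = 0.01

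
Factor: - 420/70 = - 2^1*3^1 = -  6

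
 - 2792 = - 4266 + 1474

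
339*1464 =496296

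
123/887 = 123/887 = 0.14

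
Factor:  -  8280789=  - 3^1 * 11^1*19^1*47^1*281^1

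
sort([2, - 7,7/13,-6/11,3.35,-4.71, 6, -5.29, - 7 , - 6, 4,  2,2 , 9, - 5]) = [- 7,-7,-6,-5.29 , - 5 , - 4.71,-6/11 , 7/13,2,2,2,3.35 , 4,6,9] 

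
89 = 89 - 0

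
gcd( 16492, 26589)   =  1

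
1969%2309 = 1969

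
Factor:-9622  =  -2^1 * 17^1*283^1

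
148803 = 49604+99199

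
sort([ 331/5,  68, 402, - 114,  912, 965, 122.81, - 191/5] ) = [ - 114, - 191/5, 331/5 , 68,122.81,402, 912 , 965 ]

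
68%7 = 5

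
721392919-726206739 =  - 4813820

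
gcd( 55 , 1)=1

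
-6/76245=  - 2/25415 = -0.00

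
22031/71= 310 + 21/71 = 310.30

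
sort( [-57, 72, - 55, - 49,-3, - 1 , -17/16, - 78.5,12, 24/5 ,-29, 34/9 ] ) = [ - 78.5, - 57, - 55,- 49, - 29, - 3, - 17/16, - 1 , 34/9,24/5, 12, 72] 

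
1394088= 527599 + 866489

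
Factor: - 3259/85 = -5^( - 1)*17^(-1)*3259^1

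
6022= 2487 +3535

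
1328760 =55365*24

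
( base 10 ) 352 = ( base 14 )1B2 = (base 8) 540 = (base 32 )B0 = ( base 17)13c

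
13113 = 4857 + 8256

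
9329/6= 9329/6 = 1554.83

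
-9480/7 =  - 1355 + 5/7=-1354.29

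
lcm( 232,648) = 18792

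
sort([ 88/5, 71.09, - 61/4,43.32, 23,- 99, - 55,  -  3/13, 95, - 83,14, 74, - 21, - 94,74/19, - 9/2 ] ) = [ - 99, - 94, - 83, - 55, - 21,-61/4, - 9/2, - 3/13, 74/19,14,88/5,23, 43.32,  71.09, 74 , 95] 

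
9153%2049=957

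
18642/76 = 9321/38 = 245.29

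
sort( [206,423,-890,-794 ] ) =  [-890,-794, 206,423] 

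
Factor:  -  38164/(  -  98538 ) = 19082/49269 = 2^1 * 3^( - 1)*7^1*11^( - 1 )*29^1 * 47^1*1493^( - 1)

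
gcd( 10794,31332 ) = 42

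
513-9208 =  - 8695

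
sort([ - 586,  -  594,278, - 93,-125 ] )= [-594,-586 , - 125, - 93, 278 ] 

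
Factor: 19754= 2^1*7^1*17^1*83^1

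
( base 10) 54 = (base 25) 24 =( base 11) 4a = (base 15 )39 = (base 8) 66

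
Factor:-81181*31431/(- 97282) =2551600011/97282 = 2^( - 1)*3^1*127^ (  -  1 )* 383^( - 1 ) * 10477^1*81181^1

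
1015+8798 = 9813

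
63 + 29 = 92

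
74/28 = 37/14 =2.64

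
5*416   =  2080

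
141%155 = 141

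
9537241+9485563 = 19022804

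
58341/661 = 88+173/661 = 88.26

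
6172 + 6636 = 12808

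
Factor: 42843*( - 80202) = - 2^1*3^2*13367^1*14281^1=   - 3436094286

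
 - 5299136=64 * ( - 82799) 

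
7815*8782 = 68631330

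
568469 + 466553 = 1035022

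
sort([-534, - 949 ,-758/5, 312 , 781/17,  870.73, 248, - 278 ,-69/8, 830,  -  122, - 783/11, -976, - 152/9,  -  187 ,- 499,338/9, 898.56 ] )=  [  -  976  , - 949, - 534, - 499 , - 278, - 187,- 758/5, - 122, - 783/11, - 152/9 , - 69/8, 338/9, 781/17, 248,  312, 830,870.73,898.56]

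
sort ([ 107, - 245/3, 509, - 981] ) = [ - 981, - 245/3,107,509 ] 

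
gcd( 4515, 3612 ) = 903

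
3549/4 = 887 + 1/4= 887.25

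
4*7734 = 30936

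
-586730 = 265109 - 851839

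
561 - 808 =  - 247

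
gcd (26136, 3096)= 72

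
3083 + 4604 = 7687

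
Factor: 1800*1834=2^4 *3^2*5^2*7^1*131^1 =3301200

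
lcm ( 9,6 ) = 18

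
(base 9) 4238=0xc29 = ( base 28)3R5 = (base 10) 3113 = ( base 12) 1975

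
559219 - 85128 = 474091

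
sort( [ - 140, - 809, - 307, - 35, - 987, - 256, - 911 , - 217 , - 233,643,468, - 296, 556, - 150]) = [ - 987, - 911,-809, -307, - 296,- 256, - 233,-217, - 150, - 140,  -  35, 468, 556,643]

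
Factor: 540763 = 29^2*643^1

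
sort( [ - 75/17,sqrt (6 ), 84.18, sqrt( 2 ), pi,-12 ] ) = [- 12,- 75/17, sqrt( 2 ), sqrt( 6), pi,84.18] 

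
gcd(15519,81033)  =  3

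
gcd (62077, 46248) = 1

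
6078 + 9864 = 15942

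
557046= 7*79578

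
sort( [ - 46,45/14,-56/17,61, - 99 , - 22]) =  [ - 99, - 46 , - 22, - 56/17,  45/14,61]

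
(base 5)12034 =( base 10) 894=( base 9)1203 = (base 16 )37e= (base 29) 11o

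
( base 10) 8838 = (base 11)6705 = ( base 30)9OI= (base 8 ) 21206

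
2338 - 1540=798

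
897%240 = 177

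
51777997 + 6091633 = 57869630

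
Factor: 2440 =2^3*5^1*61^1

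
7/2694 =7/2694 = 0.00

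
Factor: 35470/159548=17735/79774 = 2^ (  -  1)*5^1 * 3547^1 * 39887^( - 1 )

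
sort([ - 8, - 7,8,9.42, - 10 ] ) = [ - 10, - 8, - 7,8 , 9.42]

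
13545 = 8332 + 5213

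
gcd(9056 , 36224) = 9056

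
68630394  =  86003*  798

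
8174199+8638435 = 16812634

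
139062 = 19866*7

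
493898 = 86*5743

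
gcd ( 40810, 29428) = 14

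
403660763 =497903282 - 94242519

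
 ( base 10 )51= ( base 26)1P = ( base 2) 110011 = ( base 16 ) 33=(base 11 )47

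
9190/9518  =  4595/4759 =0.97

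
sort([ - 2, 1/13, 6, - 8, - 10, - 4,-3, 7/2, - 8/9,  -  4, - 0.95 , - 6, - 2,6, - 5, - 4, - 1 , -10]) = [-10,-10, -8, - 6, - 5, - 4, - 4 , - 4, - 3, - 2 , - 2, - 1, - 0.95, - 8/9 , 1/13, 7/2 , 6, 6] 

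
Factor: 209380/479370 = 2^1*3^(-1 )*19^1* 29^( - 1 ) = 38/87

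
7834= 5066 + 2768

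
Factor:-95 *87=  -  8265 = - 3^1*5^1*19^1*29^1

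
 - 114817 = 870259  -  985076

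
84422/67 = 84422/67=1260.03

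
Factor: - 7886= - 2^1*3943^1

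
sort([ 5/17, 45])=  [ 5/17, 45]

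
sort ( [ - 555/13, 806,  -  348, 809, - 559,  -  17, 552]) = [ - 559, - 348, - 555/13,-17, 552,806,809]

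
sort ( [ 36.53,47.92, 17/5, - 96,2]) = [ - 96, 2,  17/5, 36.53,47.92 ]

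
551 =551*1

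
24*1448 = 34752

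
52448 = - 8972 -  - 61420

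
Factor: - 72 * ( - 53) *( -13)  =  - 2^3*3^2*13^1*  53^1   =  -49608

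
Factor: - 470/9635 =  - 2^1*41^( - 1)  =  - 2/41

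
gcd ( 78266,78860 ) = 2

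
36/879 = 12/293 = 0.04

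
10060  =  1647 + 8413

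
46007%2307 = 2174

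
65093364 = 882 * 73802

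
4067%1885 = 297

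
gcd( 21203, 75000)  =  1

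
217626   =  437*498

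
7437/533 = 7437/533 = 13.95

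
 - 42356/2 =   -  21178 = - 21178.00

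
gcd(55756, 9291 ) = 1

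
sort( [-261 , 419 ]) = [ - 261,419 ]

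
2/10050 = 1/5025 = 0.00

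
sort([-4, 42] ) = [  -  4, 42] 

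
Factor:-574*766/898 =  - 2^1*7^1 * 41^1*383^1 * 449^( - 1) = - 219842/449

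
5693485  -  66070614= - 60377129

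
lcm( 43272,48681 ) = 389448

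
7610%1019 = 477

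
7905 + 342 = 8247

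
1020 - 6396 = - 5376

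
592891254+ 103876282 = 696767536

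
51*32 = 1632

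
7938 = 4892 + 3046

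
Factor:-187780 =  - 2^2 * 5^1*41^1 *229^1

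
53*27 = 1431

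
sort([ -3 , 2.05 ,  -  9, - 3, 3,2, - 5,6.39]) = [-9, - 5, - 3, - 3,2,2.05 , 3,6.39]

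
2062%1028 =6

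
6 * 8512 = 51072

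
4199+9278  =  13477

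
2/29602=1/14801 = 0.00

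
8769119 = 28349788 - 19580669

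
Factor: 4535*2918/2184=6616565/1092=2^( - 2)*3^( - 1 )*5^1*  7^(-1) * 13^ (- 1) *907^1 * 1459^1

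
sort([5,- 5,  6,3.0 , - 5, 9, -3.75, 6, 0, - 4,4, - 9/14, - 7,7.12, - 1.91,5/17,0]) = [- 7, - 5, -5, -4, - 3.75, - 1.91,- 9/14,0,0,  5/17, 3.0, 4, 5 , 6 , 6,7.12 , 9 ]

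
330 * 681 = 224730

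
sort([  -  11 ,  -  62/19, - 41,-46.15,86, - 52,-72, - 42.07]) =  [ - 72,  -  52,  -  46.15, - 42.07 ,  -  41,-11,-62/19 , 86]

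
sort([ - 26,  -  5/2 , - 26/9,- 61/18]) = [-26,  -  61/18,-26/9, - 5/2]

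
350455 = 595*589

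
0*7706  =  0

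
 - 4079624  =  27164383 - 31244007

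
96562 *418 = 40362916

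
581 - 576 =5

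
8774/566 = 15 + 142/283 = 15.50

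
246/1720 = 123/860 = 0.14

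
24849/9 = 2761 = 2761.00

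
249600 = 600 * 416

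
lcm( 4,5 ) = 20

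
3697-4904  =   - 1207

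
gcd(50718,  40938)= 6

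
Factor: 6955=5^1*13^1*107^1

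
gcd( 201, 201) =201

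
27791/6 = 4631 + 5/6 = 4631.83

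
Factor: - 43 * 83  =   - 43^1*83^1 = - 3569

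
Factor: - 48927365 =-5^1*317^1 *30869^1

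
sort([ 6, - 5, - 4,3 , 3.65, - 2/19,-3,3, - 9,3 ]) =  [ - 9, - 5,- 4, - 3, -2/19,3,3,  3,3.65,  6] 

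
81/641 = 81/641= 0.13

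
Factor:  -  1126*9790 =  - 11023540  =  -2^2 *5^1*11^1*89^1*563^1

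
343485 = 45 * 7633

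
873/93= 291/31 = 9.39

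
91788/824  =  22947/206= 111.39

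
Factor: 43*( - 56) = -2408  =  - 2^3*7^1 * 43^1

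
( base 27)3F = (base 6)240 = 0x60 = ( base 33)2U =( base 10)96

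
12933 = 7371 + 5562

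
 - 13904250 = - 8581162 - 5323088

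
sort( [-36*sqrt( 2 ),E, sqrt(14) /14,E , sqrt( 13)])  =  [ - 36*sqrt( 2), sqrt( 14)/14  ,  E,E, sqrt(13)] 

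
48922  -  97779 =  - 48857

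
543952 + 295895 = 839847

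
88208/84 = 22052/21 = 1050.10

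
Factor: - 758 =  - 2^1*379^1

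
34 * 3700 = 125800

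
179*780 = 139620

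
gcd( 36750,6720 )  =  210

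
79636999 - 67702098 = 11934901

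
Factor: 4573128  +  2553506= 2^1 * 19^1*29^2*223^1=7126634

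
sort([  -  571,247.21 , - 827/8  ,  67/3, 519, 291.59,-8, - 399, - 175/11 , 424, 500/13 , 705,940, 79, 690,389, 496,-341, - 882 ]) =[ - 882 , - 571, - 399, - 341, - 827/8, - 175/11, - 8,  67/3 , 500/13,79, 247.21, 291.59, 389, 424, 496,519,  690,705, 940 ]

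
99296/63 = 1576+8/63 = 1576.13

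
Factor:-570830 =  -  2^1 * 5^1*13^1 * 4391^1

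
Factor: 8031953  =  8031953^1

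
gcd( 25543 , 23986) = 1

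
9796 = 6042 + 3754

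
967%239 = 11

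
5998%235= 123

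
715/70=143/14=10.21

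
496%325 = 171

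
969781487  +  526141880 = 1495923367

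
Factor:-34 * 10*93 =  - 31620 = - 2^2*3^1 * 5^1*17^1*31^1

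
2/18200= 1/9100 = 0.00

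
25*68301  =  1707525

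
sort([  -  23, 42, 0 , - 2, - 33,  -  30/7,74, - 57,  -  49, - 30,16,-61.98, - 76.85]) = [-76.85, - 61.98,  -  57, - 49, -33 , - 30, - 23  ,-30/7, - 2, 0,  16, 42,  74]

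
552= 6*92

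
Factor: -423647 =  - 7^1 * 60521^1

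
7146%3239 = 668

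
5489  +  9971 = 15460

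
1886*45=84870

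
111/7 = 111/7 = 15.86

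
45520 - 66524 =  - 21004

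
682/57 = 682/57 = 11.96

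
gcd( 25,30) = 5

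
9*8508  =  76572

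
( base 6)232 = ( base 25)3h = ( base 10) 92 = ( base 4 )1130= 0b1011100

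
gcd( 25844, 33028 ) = 4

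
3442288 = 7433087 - 3990799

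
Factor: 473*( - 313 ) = -148049  =  - 11^1*43^1*313^1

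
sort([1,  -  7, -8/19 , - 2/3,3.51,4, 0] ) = [-7,  -  2/3, - 8/19, 0,  1, 3.51,4]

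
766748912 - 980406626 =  - 213657714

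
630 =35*18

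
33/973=33/973 = 0.03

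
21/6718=21/6718 = 0.00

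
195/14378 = 15/1106 = 0.01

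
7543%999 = 550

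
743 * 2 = 1486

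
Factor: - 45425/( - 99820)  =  395/868 = 2^( - 2)*5^1*7^( - 1 )*31^( - 1 ) *79^1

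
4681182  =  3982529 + 698653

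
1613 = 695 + 918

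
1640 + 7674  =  9314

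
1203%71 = 67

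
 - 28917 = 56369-85286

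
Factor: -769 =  - 769^1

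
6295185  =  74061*85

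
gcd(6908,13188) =628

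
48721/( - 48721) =  -  1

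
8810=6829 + 1981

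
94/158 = 47/79  =  0.59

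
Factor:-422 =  - 2^1*211^1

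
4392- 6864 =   -  2472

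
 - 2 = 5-7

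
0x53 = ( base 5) 313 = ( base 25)38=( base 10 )83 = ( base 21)3k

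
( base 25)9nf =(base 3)22112012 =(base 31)6ef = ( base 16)1847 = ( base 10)6215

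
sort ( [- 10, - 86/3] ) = [ -86/3, - 10 ] 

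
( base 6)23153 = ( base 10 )3309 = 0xced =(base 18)a3f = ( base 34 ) 2TB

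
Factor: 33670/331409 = 2^1*5^1*7^1*13^(  -  1)*53^(  -  1) = 70/689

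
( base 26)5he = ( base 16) EFC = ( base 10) 3836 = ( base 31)3un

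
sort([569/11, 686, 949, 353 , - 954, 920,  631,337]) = [ -954, 569/11,  337, 353,631 , 686, 920, 949]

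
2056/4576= 257/572 = 0.45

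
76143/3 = 25381 = 25381.00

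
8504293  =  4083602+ 4420691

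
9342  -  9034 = 308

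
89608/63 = 89608/63 = 1422.35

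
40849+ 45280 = 86129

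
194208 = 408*476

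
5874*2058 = 12088692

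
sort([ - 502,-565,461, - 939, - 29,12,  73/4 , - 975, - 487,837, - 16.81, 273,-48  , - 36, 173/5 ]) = [ - 975,-939, - 565, - 502, - 487, - 48,-36, - 29,  -  16.81,12, 73/4,173/5,  273 , 461,837 ] 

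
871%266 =73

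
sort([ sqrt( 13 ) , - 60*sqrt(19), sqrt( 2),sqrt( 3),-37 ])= [-60*sqrt(19), - 37, sqrt( 2),  sqrt(3),sqrt ( 13 )]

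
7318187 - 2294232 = 5023955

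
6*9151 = 54906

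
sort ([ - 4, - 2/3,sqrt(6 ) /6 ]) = [ - 4, - 2/3, sqrt ( 6 )/6] 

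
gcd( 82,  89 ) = 1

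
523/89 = 5+78/89 = 5.88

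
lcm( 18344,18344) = 18344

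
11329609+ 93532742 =104862351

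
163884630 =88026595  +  75858035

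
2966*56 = 166096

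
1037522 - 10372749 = -9335227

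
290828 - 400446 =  - 109618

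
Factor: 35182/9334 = 49/13=7^2 *13^( - 1)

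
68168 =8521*8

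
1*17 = 17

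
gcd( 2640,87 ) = 3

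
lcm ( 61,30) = 1830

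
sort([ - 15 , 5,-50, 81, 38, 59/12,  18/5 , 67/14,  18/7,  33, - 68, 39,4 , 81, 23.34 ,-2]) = [ - 68, - 50, - 15, - 2,  18/7,18/5,  4,67/14,59/12, 5, 23.34, 33,38,  39 , 81,  81 ]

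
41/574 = 1/14  =  0.07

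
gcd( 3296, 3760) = 16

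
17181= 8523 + 8658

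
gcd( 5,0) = 5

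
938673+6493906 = 7432579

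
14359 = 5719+8640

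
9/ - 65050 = -1 + 65041/65050= -0.00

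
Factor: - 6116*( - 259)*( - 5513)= - 2^2*7^1*11^1*37^2*139^1 * 149^1  =  - 8732834572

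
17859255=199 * 89745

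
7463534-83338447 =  - 75874913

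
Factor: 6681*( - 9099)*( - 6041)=367234921179 =3^4 * 7^1*17^1*131^1*337^1*863^1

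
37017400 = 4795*7720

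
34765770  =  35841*970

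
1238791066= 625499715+613291351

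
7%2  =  1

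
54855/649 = 84 + 339/649 =84.52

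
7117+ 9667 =16784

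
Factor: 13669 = 13669^1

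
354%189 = 165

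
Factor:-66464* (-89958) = 2^6 * 3^1*11^1*29^1*31^1 * 47^1*67^1=5978968512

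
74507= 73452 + 1055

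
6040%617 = 487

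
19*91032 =1729608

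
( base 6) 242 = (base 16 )62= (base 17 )5D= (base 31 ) 35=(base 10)98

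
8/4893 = 8/4893 = 0.00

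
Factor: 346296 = 2^3*3^1 * 47^1 * 307^1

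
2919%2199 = 720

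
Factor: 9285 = 3^1*5^1*619^1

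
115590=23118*5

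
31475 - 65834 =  - 34359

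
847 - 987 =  - 140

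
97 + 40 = 137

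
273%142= 131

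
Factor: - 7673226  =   - 2^1*3^1*11^1 * 19^1*29^1*211^1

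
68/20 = 17/5 = 3.40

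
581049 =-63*( - 9223) 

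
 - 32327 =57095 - 89422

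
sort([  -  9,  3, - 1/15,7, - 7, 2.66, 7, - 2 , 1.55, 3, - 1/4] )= [  -  9, - 7, - 2,  -  1/4,-1/15, 1.55, 2.66,3,3,7, 7]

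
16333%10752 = 5581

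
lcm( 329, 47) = 329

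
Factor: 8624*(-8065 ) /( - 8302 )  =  2^3*5^1*7^1*11^1*593^( - 1 )*1613^1  =  4968040/593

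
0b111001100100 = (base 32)3j4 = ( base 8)7144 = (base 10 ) 3684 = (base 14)14b2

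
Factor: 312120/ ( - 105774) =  - 2^2*3^2*5^1*61^ ( - 1) = -180/61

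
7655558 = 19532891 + -11877333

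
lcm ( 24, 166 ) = 1992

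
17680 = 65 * 272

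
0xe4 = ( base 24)9c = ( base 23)9L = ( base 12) 170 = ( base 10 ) 228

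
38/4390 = 19/2195=0.01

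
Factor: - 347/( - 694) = 2^( - 1 ) = 1/2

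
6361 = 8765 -2404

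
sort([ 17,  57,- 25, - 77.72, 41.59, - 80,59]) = [-80, - 77.72,-25, 17, 41.59, 57,59 ] 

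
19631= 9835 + 9796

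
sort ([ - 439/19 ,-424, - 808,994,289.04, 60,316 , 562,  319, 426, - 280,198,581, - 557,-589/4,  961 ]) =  [ - 808, - 557, - 424, - 280, - 589/4,  -  439/19,60,198,289.04,316 , 319,426, 562,581,  961,994 ] 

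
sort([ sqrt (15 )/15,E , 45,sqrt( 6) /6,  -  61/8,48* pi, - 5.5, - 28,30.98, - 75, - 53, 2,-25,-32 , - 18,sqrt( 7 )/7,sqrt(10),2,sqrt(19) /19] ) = [ - 75,-53, - 32, - 28,  -  25, - 18,-61/8 , - 5.5,sqrt (19 ) /19,sqrt( 15 ) /15, sqrt(7 ) /7,  sqrt (6 )/6,2, 2, E, sqrt( 10 ), 30.98,45, 48 *pi]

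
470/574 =235/287 = 0.82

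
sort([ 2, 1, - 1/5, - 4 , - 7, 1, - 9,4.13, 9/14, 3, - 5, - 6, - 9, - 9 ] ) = [ - 9,-9, - 9, - 7, - 6, - 5,-4, - 1/5,  9/14, 1, 1,2, 3, 4.13]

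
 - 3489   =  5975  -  9464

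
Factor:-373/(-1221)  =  3^(-1)*11^( - 1 )*37^( - 1 )* 373^1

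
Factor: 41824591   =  41824591^1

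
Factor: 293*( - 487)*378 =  - 53937198 = -2^1*3^3*7^1*293^1 * 487^1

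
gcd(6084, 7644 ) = 156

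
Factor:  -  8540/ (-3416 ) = 2^( - 1)*5^1 = 5/2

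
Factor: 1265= 5^1*11^1 * 23^1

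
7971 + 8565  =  16536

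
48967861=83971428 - 35003567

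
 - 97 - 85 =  - 182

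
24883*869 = 21623327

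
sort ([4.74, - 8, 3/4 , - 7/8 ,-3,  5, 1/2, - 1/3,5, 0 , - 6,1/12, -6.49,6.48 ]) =[ - 8, - 6.49,-6 , - 3, - 7/8,-1/3 , 0, 1/12, 1/2, 3/4 , 4.74, 5,5 , 6.48]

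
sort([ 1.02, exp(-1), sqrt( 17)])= [exp( - 1), 1.02,sqrt( 17) ]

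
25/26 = 25/26= 0.96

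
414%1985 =414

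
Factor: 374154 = 2^1*3^1 * 11^1 * 5669^1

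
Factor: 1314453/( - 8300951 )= - 3^1*7^1* 53^1*211^( - 1 )*1181^1*39341^( - 1 )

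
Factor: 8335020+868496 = 9203516 = 2^2*7^1*41^1*8017^1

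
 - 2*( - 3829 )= 7658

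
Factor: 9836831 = 107^1*149^1*617^1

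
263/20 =13 + 3/20 =13.15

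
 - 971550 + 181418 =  - 790132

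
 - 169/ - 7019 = 169/7019 = 0.02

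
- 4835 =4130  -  8965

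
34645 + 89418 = 124063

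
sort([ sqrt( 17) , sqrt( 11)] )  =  [ sqrt(11), sqrt(17) ] 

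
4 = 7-3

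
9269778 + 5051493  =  14321271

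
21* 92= 1932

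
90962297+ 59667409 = 150629706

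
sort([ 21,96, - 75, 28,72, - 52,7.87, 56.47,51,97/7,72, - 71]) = [ - 75, - 71, - 52,7.87, 97/7,21, 28, 51 , 56.47,72, 72 , 96] 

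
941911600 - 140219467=801692133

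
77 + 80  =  157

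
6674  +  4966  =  11640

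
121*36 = 4356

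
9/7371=1/819=0.00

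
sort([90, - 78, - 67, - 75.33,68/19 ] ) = [ - 78 , - 75.33,-67,68/19,90 ] 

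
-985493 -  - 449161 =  - 536332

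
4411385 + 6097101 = 10508486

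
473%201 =71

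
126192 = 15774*8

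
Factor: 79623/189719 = 81/193 = 3^4*193^( - 1 )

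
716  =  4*179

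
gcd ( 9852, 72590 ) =2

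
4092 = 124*33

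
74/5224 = 37/2612= 0.01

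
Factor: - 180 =-2^2*3^2*5^1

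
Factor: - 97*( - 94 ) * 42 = 382956 =2^2*3^1 * 7^1 * 47^1*97^1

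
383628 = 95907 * 4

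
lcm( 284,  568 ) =568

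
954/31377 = 318/10459 = 0.03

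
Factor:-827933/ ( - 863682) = 2^( - 1)*3^( - 1 )*151^1*5483^1 * 143947^(-1)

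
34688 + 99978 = 134666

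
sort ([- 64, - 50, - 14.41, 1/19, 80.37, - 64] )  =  [-64, - 64, - 50,  -  14.41,  1/19,80.37] 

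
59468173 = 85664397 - 26196224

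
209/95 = 11/5 = 2.20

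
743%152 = 135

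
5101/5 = 1020 + 1/5 = 1020.20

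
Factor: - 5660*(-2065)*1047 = 2^2*3^1*5^2*7^1*59^1*283^1* 349^1 = 12237231300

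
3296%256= 224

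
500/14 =35 + 5/7=35.71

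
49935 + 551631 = 601566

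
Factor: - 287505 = -3^2 * 5^1 * 6389^1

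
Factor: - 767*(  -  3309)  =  2538003 = 3^1 *13^1*59^1*1103^1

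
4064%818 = 792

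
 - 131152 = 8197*( - 16 ) 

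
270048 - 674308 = -404260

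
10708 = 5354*2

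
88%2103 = 88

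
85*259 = 22015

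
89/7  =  89/7 = 12.71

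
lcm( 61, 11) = 671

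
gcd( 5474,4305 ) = 7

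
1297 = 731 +566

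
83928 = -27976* ( - 3 ) 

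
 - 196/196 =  - 1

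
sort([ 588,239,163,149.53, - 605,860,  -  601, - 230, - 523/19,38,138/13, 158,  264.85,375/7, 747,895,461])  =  [-605 , - 601, - 230, - 523/19,138/13 , 38, 375/7, 149.53, 158,  163,239,264.85,461 , 588, 747,860,895 ]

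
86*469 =40334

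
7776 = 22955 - 15179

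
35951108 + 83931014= 119882122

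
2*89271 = 178542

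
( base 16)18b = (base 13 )245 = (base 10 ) 395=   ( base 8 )613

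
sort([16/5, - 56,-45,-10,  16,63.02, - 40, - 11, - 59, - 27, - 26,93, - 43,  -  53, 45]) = [-59,-56, - 53, - 45, - 43,-40, - 27,  -  26,-11, - 10,16/5, 16,  45,63.02, 93]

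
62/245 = 62/245 = 0.25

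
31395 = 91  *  345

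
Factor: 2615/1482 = 2^( - 1) * 3^( - 1 )*5^1 * 13^( - 1 )*19^(-1 )*523^1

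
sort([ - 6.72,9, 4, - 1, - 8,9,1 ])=[ - 8,-6.72, - 1,1, 4,9,9] 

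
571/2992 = 571/2992 = 0.19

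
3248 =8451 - 5203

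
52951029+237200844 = 290151873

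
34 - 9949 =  - 9915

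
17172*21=360612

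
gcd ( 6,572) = 2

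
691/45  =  15 + 16/45  =  15.36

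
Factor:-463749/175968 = -253/96 = - 2^( - 5) *3^( - 1 )*11^1*23^1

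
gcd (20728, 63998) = 2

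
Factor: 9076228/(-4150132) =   -  19^ ( - 1 )*29^( - 1 )*269^(- 1)*324151^1 = - 324151/148219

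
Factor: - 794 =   -  2^1*397^1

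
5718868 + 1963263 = 7682131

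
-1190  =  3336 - 4526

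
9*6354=57186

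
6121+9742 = 15863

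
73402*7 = 513814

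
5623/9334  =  5623/9334 =0.60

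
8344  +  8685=17029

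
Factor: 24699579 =3^1*809^1* 10177^1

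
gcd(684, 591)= 3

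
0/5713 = 0=0.00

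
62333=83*751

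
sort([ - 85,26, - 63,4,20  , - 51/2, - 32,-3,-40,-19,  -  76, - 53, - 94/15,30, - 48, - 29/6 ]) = [ - 85, - 76, -63 ,-53, - 48, - 40, - 32,-51/2 , -19, - 94/15, - 29/6, - 3,4,  20,26, 30]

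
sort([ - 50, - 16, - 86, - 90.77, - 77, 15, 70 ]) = [ - 90.77, - 86, - 77,-50, - 16,15, 70 ]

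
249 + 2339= 2588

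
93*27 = 2511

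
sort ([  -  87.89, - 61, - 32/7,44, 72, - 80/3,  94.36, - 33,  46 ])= [ - 87.89, - 61,  -  33,- 80/3  , - 32/7,44,46 , 72,94.36] 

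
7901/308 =7901/308 = 25.65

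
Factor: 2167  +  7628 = 9795 = 3^1*5^1*653^1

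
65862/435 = 21954/145 = 151.41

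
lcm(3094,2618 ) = 34034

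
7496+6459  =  13955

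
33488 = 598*56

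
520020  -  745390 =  - 225370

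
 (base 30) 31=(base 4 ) 1123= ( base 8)133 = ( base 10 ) 91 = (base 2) 1011011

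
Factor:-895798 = - 2^1*17^1*26347^1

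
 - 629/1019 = -629/1019 = - 0.62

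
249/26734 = 249/26734 = 0.01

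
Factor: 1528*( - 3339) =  - 2^3*3^2 * 7^1*53^1 * 191^1 = - 5101992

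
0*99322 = 0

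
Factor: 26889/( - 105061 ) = -3^1 * 11^ (-1 )*8963^1*9551^( - 1 ) 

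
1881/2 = 940+1/2 = 940.50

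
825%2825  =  825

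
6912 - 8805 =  - 1893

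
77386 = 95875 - 18489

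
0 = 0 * 21281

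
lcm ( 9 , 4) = 36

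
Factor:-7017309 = -3^2*13^1 *37^1*1621^1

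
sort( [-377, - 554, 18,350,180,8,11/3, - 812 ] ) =[ - 812, - 554,-377, 11/3 , 8,18,180,350 ]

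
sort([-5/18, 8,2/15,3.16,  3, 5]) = [ - 5/18, 2/15,3, 3.16, 5, 8]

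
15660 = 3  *5220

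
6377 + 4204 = 10581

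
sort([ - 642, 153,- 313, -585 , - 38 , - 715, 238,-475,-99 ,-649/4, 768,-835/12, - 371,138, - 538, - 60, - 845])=[-845,-715,-642, - 585, - 538,  -  475, - 371,-313, - 649/4 ,-99, - 835/12, - 60,-38, 138, 153, 238,768]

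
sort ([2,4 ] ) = [ 2,4]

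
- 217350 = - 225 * 966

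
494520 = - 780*( - 634) 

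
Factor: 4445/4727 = 5^1*7^1*29^( - 1)*127^1 *163^( - 1)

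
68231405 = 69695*979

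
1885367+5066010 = 6951377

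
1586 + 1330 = 2916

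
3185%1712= 1473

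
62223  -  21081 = 41142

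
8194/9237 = 8194/9237  =  0.89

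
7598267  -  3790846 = 3807421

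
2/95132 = 1/47566 = 0.00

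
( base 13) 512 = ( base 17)2ga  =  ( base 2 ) 1101011100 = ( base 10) 860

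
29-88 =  - 59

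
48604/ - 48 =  - 12151/12 = - 1012.58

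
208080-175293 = 32787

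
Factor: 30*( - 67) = - 2^1*3^1*5^1*67^1= - 2010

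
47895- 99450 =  - 51555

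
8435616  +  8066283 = 16501899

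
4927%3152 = 1775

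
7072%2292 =196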